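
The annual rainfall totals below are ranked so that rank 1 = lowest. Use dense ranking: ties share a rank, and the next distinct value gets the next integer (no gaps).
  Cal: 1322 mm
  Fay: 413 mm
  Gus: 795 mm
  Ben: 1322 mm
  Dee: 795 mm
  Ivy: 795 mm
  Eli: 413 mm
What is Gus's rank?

2

Sorted (ascending): 413, 413, 795, 795, 795, 1322, 1322
The 2 values of 413 share dense rank 1.
The 3 values of 795 share dense rank 2.
The 2 values of 1322 share dense rank 3.
Gus has value 795 mm → rank 2.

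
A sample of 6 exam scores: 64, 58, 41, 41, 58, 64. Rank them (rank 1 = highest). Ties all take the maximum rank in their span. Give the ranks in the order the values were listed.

2, 4, 6, 6, 4, 2

Sorted (descending): 64, 64, 58, 58, 41, 41
The 2 values of 64 occupy positions 1–2 → each gets rank 2.
The 2 values of 58 occupy positions 3–4 → each gets rank 4.
The 2 values of 41 occupy positions 5–6 → each gets rank 6.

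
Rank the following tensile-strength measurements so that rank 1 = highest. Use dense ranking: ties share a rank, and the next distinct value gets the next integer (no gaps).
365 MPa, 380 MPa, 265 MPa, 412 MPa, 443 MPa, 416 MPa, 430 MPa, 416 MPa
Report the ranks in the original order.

Sorted (descending): 443, 430, 416, 416, 412, 380, 365, 265
The 2 values of 416 share dense rank 3.
Remaining distinct values take the next consecutive integers.

6, 5, 7, 4, 1, 3, 2, 3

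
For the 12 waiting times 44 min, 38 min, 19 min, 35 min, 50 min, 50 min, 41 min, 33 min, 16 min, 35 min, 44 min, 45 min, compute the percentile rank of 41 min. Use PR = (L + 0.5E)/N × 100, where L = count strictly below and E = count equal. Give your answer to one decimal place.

54.2

N = 12.
Strictly below 41: 6. Equal to 41: 1.
PR = (6 + 0.5·1)/12 × 100 = 54.2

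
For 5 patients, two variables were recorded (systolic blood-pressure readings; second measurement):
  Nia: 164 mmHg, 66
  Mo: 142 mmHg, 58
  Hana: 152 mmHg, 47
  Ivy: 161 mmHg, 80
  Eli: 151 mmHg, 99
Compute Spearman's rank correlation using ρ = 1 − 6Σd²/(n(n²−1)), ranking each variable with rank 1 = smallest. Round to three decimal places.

Ranks of variable 1: 5, 1, 3, 4, 2
Ranks of variable 2: 3, 2, 1, 4, 5
d = r₁ − r₂: 2, -1, 2, 0, -3
d²: 4, 1, 4, 0, 9; Σd² = 18
ρ = 1 − 6·18/(5·24) = 1 − 108/120 = 0.100

0.100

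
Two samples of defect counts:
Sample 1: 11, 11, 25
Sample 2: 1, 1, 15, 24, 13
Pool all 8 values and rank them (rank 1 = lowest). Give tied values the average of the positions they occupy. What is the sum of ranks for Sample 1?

Sorted (ascending): 1, 1, 11, 11, 13, 15, 24, 25
The 2 values of 1 occupy positions 1–2 → average rank (1+2)/2 = 1.5.
The 2 values of 11 occupy positions 3–4 → average rank (3+4)/2 = 3.5.
Sample 1 values → pooled ranks: 11→3.5, 11→3.5, 25→8
Rank sum = 3.5 + 3.5 + 8 = 15

15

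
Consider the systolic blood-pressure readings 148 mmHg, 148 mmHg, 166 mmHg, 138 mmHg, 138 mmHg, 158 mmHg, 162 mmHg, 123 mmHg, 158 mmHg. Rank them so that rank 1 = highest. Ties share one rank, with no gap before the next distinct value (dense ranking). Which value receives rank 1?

166

Sorted (descending): 166, 162, 158, 158, 148, 148, 138, 138, 123
The 2 values of 158 share dense rank 3.
The 2 values of 148 share dense rank 4.
The 2 values of 138 share dense rank 5.
Remaining distinct values take the next consecutive integers.
Rank 1 → value 166.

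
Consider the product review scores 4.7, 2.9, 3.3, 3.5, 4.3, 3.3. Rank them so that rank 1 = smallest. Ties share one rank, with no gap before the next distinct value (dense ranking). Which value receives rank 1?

2.9

Sorted (ascending): 2.9, 3.3, 3.3, 3.5, 4.3, 4.7
The 2 values of 3.3 share dense rank 2.
Remaining distinct values take the next consecutive integers.
Rank 1 → value 2.9.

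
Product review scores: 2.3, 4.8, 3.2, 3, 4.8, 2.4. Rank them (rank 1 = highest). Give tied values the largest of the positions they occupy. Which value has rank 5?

2.4

Sorted (descending): 4.8, 4.8, 3.2, 3, 2.4, 2.3
The 2 values of 4.8 occupy positions 1–2 → each gets rank 2.
Rank 5 → value 2.4.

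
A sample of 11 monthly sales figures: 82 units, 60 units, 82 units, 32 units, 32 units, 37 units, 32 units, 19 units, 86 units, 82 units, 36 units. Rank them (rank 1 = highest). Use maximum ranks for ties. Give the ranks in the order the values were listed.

Sorted (descending): 86, 82, 82, 82, 60, 37, 36, 32, 32, 32, 19
The 3 values of 82 occupy positions 2–4 → each gets rank 4.
The 3 values of 32 occupy positions 8–10 → each gets rank 10.

4, 5, 4, 10, 10, 6, 10, 11, 1, 4, 7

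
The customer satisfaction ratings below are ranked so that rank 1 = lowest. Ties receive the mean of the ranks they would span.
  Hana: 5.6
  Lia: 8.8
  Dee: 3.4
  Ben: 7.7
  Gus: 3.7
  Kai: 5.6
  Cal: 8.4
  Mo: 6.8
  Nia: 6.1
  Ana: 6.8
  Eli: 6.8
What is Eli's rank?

7

Sorted (ascending): 3.4, 3.7, 5.6, 5.6, 6.1, 6.8, 6.8, 6.8, 7.7, 8.4, 8.8
The 2 values of 5.6 occupy positions 3–4 → average rank (3+4)/2 = 3.5.
The 3 values of 6.8 occupy positions 6–8 → average rank 7.
Eli has value 6.8 → rank 7.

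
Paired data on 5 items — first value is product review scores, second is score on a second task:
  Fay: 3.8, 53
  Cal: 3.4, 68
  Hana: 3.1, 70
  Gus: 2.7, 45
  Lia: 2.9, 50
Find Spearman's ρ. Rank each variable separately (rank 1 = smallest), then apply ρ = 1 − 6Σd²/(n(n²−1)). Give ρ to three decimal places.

0.600

Ranks of variable 1: 5, 4, 3, 1, 2
Ranks of variable 2: 3, 4, 5, 1, 2
d = r₁ − r₂: 2, 0, -2, 0, 0
d²: 4, 0, 4, 0, 0; Σd² = 8
ρ = 1 − 6·8/(5·24) = 1 − 48/120 = 0.600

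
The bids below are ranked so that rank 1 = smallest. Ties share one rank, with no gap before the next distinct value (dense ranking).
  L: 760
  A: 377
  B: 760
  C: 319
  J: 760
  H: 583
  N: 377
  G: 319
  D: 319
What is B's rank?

Sorted (ascending): 319, 319, 319, 377, 377, 583, 760, 760, 760
The 3 values of 319 share dense rank 1.
The 2 values of 377 share dense rank 2.
The 3 values of 760 share dense rank 4.
Remaining distinct values take the next consecutive integers.
B has value 760 → rank 4.

4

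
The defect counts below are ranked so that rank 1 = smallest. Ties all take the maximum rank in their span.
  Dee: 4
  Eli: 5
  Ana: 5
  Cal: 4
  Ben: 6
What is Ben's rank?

Sorted (ascending): 4, 4, 5, 5, 6
The 2 values of 4 occupy positions 1–2 → each gets rank 2.
The 2 values of 5 occupy positions 3–4 → each gets rank 4.
Ben has value 6 → rank 5.

5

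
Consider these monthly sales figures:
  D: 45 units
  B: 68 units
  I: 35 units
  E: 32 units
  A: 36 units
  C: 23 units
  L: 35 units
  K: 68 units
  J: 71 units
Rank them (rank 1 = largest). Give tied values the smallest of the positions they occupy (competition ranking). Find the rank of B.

2

Sorted (descending): 71, 68, 68, 45, 36, 35, 35, 32, 23
The 2 values of 68 occupy positions 2–3 → each gets rank 2.
The 2 values of 35 occupy positions 6–7 → each gets rank 6.
B has value 68 units → rank 2.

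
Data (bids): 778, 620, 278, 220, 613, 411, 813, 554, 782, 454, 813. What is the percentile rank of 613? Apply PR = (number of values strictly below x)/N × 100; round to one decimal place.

45.5

N = 11.
Strictly below 613: 5. Equal to 613: 1.
PR = 5/11 × 100 = 45.5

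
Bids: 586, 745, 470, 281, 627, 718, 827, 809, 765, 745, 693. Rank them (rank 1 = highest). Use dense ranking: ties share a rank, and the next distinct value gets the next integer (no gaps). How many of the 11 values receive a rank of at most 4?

Sorted (descending): 827, 809, 765, 745, 745, 718, 693, 627, 586, 470, 281
The 2 values of 745 share dense rank 4.
Remaining distinct values take the next consecutive integers.
Ranks ≤ 4: {1, 2, 3, 4, 4} → 5 values.

5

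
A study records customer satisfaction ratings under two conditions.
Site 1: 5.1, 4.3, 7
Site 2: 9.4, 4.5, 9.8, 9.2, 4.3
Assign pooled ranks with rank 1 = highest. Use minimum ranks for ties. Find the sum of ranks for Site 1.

Sorted (descending): 9.8, 9.4, 9.2, 7, 5.1, 4.5, 4.3, 4.3
The 2 values of 4.3 occupy positions 7–8 → each gets rank 7.
Site 1 values → pooled ranks: 5.1→5, 4.3→7, 7→4
Rank sum = 5 + 7 + 4 = 16

16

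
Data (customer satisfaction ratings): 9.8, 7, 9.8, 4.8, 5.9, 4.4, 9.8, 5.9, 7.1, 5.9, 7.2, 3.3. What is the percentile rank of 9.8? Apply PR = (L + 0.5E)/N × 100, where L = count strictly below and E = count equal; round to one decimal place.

87.5

N = 12.
Strictly below 9.8: 9. Equal to 9.8: 3.
PR = (9 + 0.5·3)/12 × 100 = 87.5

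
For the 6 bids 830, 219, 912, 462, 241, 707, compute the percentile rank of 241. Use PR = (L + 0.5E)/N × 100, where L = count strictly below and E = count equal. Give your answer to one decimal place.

25.0

N = 6.
Strictly below 241: 1. Equal to 241: 1.
PR = (1 + 0.5·1)/6 × 100 = 25.0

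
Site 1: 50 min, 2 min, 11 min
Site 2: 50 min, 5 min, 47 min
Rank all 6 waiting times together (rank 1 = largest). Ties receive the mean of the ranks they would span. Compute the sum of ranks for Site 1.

11.5

Sorted (descending): 50, 50, 47, 11, 5, 2
The 2 values of 50 occupy positions 1–2 → average rank (1+2)/2 = 1.5.
Site 1 values → pooled ranks: 50→1.5, 2→6, 11→4
Rank sum = 1.5 + 6 + 4 = 11.5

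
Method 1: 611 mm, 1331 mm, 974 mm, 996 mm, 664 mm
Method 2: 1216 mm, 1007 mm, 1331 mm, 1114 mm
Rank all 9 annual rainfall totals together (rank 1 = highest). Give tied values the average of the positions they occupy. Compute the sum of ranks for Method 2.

13.5

Sorted (descending): 1331, 1331, 1216, 1114, 1007, 996, 974, 664, 611
The 2 values of 1331 occupy positions 1–2 → average rank (1+2)/2 = 1.5.
Method 2 values → pooled ranks: 1216→3, 1007→5, 1331→1.5, 1114→4
Rank sum = 3 + 5 + 1.5 + 4 = 13.5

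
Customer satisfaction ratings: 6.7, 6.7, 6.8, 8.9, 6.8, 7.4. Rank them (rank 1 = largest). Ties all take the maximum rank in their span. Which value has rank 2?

Sorted (descending): 8.9, 7.4, 6.8, 6.8, 6.7, 6.7
The 2 values of 6.8 occupy positions 3–4 → each gets rank 4.
The 2 values of 6.7 occupy positions 5–6 → each gets rank 6.
Rank 2 → value 7.4.

7.4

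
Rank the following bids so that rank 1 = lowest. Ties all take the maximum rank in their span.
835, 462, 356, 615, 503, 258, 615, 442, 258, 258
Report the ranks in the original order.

10, 6, 4, 9, 7, 3, 9, 5, 3, 3

Sorted (ascending): 258, 258, 258, 356, 442, 462, 503, 615, 615, 835
The 3 values of 258 occupy positions 1–3 → each gets rank 3.
The 2 values of 615 occupy positions 8–9 → each gets rank 9.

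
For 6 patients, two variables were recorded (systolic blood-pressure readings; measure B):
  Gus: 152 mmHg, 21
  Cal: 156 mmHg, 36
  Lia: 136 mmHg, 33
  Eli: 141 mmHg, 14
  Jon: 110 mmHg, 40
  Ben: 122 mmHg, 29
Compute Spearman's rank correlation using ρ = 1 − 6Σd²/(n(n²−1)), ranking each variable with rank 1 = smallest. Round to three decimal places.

Ranks of variable 1: 5, 6, 3, 4, 1, 2
Ranks of variable 2: 2, 5, 4, 1, 6, 3
d = r₁ − r₂: 3, 1, -1, 3, -5, -1
d²: 9, 1, 1, 9, 25, 1; Σd² = 46
ρ = 1 − 6·46/(6·35) = 1 − 276/210 = -0.314

-0.314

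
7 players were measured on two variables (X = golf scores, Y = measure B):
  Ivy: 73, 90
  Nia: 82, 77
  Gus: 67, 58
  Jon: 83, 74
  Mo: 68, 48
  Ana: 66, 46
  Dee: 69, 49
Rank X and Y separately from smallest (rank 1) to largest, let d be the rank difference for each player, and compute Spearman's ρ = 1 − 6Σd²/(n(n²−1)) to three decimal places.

0.750

Ranks of variable 1: 5, 6, 2, 7, 3, 1, 4
Ranks of variable 2: 7, 6, 4, 5, 2, 1, 3
d = r₁ − r₂: -2, 0, -2, 2, 1, 0, 1
d²: 4, 0, 4, 4, 1, 0, 1; Σd² = 14
ρ = 1 − 6·14/(7·48) = 1 − 84/336 = 0.750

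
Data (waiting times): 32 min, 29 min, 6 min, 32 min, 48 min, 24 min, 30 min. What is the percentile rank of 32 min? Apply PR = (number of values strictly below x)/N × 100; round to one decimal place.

N = 7.
Strictly below 32: 4. Equal to 32: 2.
PR = 4/7 × 100 = 57.1

57.1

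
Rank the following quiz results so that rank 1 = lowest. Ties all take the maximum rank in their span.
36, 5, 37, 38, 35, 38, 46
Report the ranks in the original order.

Sorted (ascending): 5, 35, 36, 37, 38, 38, 46
The 2 values of 38 occupy positions 5–6 → each gets rank 6.

3, 1, 4, 6, 2, 6, 7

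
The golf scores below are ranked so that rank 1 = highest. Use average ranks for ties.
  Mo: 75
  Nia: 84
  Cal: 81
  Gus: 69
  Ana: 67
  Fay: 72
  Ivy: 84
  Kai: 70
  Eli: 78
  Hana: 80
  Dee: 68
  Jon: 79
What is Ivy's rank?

1.5

Sorted (descending): 84, 84, 81, 80, 79, 78, 75, 72, 70, 69, 68, 67
The 2 values of 84 occupy positions 1–2 → average rank (1+2)/2 = 1.5.
Ivy has value 84 → rank 1.5.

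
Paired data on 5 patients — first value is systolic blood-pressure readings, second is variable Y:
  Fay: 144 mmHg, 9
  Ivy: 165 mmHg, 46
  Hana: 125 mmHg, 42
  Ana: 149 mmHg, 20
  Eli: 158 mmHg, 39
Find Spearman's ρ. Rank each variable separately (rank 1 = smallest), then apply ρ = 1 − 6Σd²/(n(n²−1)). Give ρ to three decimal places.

0.400

Ranks of variable 1: 2, 5, 1, 3, 4
Ranks of variable 2: 1, 5, 4, 2, 3
d = r₁ − r₂: 1, 0, -3, 1, 1
d²: 1, 0, 9, 1, 1; Σd² = 12
ρ = 1 − 6·12/(5·24) = 1 − 72/120 = 0.400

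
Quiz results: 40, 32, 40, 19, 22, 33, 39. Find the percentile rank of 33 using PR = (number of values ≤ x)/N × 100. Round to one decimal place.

57.1

N = 7.
Strictly below 33: 3. Equal to 33: 1.
PR = 4/7 × 100 = 57.1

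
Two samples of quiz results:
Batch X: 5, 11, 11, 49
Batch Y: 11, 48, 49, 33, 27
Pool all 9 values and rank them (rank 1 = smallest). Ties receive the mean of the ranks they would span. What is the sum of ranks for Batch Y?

Sorted (ascending): 5, 11, 11, 11, 27, 33, 48, 49, 49
The 3 values of 11 occupy positions 2–4 → average rank 3.
The 2 values of 49 occupy positions 8–9 → average rank (8+9)/2 = 8.5.
Batch Y values → pooled ranks: 11→3, 48→7, 49→8.5, 33→6, 27→5
Rank sum = 3 + 7 + 8.5 + 6 + 5 = 29.5

29.5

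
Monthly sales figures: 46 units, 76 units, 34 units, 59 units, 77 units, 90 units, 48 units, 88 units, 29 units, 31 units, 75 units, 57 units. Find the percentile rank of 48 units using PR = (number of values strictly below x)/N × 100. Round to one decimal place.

33.3

N = 12.
Strictly below 48: 4. Equal to 48: 1.
PR = 4/12 × 100 = 33.3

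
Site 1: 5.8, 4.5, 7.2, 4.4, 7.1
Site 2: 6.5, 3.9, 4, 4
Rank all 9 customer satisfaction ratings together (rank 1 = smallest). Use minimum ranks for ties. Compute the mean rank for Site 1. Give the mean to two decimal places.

Sorted (ascending): 3.9, 4, 4, 4.4, 4.5, 5.8, 6.5, 7.1, 7.2
The 2 values of 4 occupy positions 2–3 → each gets rank 2.
Site 1 values → pooled ranks: 5.8→6, 4.5→5, 7.2→9, 4.4→4, 7.1→8
Mean rank = (6 + 5 + 9 + 4 + 8) / 5 = 6.40

6.40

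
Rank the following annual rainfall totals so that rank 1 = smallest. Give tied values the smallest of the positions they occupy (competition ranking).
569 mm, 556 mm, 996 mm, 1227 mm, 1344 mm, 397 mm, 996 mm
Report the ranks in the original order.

3, 2, 4, 6, 7, 1, 4

Sorted (ascending): 397, 556, 569, 996, 996, 1227, 1344
The 2 values of 996 occupy positions 4–5 → each gets rank 4.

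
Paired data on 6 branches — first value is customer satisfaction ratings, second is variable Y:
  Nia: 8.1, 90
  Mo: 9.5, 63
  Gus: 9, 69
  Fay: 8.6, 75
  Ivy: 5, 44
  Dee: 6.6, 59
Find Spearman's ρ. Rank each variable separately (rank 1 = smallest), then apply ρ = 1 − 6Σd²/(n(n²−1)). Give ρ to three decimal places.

Ranks of variable 1: 3, 6, 5, 4, 1, 2
Ranks of variable 2: 6, 3, 4, 5, 1, 2
d = r₁ − r₂: -3, 3, 1, -1, 0, 0
d²: 9, 9, 1, 1, 0, 0; Σd² = 20
ρ = 1 − 6·20/(6·35) = 1 − 120/210 = 0.429

0.429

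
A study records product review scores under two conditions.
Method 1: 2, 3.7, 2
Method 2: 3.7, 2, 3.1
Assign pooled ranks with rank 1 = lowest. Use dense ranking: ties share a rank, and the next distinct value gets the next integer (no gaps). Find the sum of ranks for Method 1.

Sorted (ascending): 2, 2, 2, 3.1, 3.7, 3.7
The 3 values of 2 share dense rank 1.
The 2 values of 3.7 share dense rank 3.
Remaining distinct values take the next consecutive integers.
Method 1 values → pooled ranks: 2→1, 3.7→3, 2→1
Rank sum = 1 + 3 + 1 = 5

5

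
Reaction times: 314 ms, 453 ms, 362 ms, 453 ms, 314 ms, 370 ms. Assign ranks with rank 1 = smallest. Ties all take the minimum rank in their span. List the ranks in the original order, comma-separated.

Sorted (ascending): 314, 314, 362, 370, 453, 453
The 2 values of 314 occupy positions 1–2 → each gets rank 1.
The 2 values of 453 occupy positions 5–6 → each gets rank 5.

1, 5, 3, 5, 1, 4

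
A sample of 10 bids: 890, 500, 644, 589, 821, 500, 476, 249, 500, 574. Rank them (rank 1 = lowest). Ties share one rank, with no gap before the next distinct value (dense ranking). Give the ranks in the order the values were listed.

Sorted (ascending): 249, 476, 500, 500, 500, 574, 589, 644, 821, 890
The 3 values of 500 share dense rank 3.
Remaining distinct values take the next consecutive integers.

8, 3, 6, 5, 7, 3, 2, 1, 3, 4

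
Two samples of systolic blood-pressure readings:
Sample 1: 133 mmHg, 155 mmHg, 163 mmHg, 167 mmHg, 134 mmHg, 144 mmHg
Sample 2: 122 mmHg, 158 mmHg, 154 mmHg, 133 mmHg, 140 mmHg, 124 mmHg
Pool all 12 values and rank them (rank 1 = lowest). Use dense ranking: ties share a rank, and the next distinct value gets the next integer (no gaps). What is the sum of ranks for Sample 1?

42

Sorted (ascending): 122, 124, 133, 133, 134, 140, 144, 154, 155, 158, 163, 167
The 2 values of 133 share dense rank 3.
Remaining distinct values take the next consecutive integers.
Sample 1 values → pooled ranks: 133→3, 155→8, 163→10, 167→11, 134→4, 144→6
Rank sum = 3 + 8 + 10 + 11 + 4 + 6 = 42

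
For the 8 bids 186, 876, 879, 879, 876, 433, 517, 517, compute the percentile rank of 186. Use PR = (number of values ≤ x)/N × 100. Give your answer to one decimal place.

12.5

N = 8.
Strictly below 186: 0. Equal to 186: 1.
PR = 1/8 × 100 = 12.5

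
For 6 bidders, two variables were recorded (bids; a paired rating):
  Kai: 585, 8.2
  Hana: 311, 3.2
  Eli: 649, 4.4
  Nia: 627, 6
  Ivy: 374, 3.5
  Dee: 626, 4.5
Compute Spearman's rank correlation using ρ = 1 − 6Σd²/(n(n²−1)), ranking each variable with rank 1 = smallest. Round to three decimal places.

0.486

Ranks of variable 1: 3, 1, 6, 5, 2, 4
Ranks of variable 2: 6, 1, 3, 5, 2, 4
d = r₁ − r₂: -3, 0, 3, 0, 0, 0
d²: 9, 0, 9, 0, 0, 0; Σd² = 18
ρ = 1 − 6·18/(6·35) = 1 − 108/210 = 0.486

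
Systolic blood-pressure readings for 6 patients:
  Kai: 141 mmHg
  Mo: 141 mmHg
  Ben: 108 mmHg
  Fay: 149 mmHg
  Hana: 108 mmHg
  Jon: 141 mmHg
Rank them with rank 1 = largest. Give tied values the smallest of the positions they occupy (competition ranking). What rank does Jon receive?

2

Sorted (descending): 149, 141, 141, 141, 108, 108
The 3 values of 141 occupy positions 2–4 → each gets rank 2.
The 2 values of 108 occupy positions 5–6 → each gets rank 5.
Jon has value 141 mmHg → rank 2.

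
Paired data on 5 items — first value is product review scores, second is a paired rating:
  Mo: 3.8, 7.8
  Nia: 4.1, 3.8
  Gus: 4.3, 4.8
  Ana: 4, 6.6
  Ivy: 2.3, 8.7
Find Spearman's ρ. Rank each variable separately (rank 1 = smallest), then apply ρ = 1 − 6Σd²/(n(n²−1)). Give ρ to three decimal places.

-0.900

Ranks of variable 1: 2, 4, 5, 3, 1
Ranks of variable 2: 4, 1, 2, 3, 5
d = r₁ − r₂: -2, 3, 3, 0, -4
d²: 4, 9, 9, 0, 16; Σd² = 38
ρ = 1 − 6·38/(5·24) = 1 − 228/120 = -0.900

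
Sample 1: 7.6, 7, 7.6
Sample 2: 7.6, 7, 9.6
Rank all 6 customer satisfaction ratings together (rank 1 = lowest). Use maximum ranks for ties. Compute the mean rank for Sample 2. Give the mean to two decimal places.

Sorted (ascending): 7, 7, 7.6, 7.6, 7.6, 9.6
The 2 values of 7 occupy positions 1–2 → each gets rank 2.
The 3 values of 7.6 occupy positions 3–5 → each gets rank 5.
Sample 2 values → pooled ranks: 7.6→5, 7→2, 9.6→6
Mean rank = (5 + 2 + 6) / 3 = 4.33

4.33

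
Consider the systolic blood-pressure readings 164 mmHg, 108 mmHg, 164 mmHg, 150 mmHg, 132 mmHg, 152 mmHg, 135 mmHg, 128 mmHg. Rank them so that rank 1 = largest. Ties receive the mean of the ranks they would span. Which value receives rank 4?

150

Sorted (descending): 164, 164, 152, 150, 135, 132, 128, 108
The 2 values of 164 occupy positions 1–2 → average rank (1+2)/2 = 1.5.
Rank 4 → value 150.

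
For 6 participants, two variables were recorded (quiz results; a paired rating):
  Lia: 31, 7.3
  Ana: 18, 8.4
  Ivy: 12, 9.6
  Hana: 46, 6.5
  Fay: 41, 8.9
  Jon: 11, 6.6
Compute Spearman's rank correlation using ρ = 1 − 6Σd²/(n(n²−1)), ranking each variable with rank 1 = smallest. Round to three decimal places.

-0.257

Ranks of variable 1: 4, 3, 2, 6, 5, 1
Ranks of variable 2: 3, 4, 6, 1, 5, 2
d = r₁ − r₂: 1, -1, -4, 5, 0, -1
d²: 1, 1, 16, 25, 0, 1; Σd² = 44
ρ = 1 − 6·44/(6·35) = 1 − 264/210 = -0.257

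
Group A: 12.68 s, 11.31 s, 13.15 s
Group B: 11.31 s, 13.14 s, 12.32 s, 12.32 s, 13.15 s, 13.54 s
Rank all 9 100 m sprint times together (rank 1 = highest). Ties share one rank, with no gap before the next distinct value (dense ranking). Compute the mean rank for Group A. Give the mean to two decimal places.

Sorted (descending): 13.54, 13.15, 13.15, 13.14, 12.68, 12.32, 12.32, 11.31, 11.31
The 2 values of 13.15 share dense rank 2.
The 2 values of 12.32 share dense rank 5.
The 2 values of 11.31 share dense rank 6.
Remaining distinct values take the next consecutive integers.
Group A values → pooled ranks: 12.68→4, 11.31→6, 13.15→2
Mean rank = (4 + 6 + 2) / 3 = 4.00

4.00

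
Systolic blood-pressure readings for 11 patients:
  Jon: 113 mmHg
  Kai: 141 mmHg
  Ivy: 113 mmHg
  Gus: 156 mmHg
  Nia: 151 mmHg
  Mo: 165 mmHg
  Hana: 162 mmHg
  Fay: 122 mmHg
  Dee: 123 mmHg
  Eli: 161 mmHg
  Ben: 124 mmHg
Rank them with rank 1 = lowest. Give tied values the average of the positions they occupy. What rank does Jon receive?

1.5

Sorted (ascending): 113, 113, 122, 123, 124, 141, 151, 156, 161, 162, 165
The 2 values of 113 occupy positions 1–2 → average rank (1+2)/2 = 1.5.
Jon has value 113 mmHg → rank 1.5.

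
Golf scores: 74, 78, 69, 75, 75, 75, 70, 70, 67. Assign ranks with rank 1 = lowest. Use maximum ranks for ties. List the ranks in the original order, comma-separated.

5, 9, 2, 8, 8, 8, 4, 4, 1

Sorted (ascending): 67, 69, 70, 70, 74, 75, 75, 75, 78
The 2 values of 70 occupy positions 3–4 → each gets rank 4.
The 3 values of 75 occupy positions 6–8 → each gets rank 8.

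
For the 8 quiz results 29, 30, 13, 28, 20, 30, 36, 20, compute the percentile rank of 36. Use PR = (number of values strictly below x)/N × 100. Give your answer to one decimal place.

87.5

N = 8.
Strictly below 36: 7. Equal to 36: 1.
PR = 7/8 × 100 = 87.5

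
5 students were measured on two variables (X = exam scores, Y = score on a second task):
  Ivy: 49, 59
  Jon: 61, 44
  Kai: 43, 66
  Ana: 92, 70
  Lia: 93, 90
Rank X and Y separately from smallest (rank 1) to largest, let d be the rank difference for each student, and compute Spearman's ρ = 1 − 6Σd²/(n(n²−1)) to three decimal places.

0.600

Ranks of variable 1: 2, 3, 1, 4, 5
Ranks of variable 2: 2, 1, 3, 4, 5
d = r₁ − r₂: 0, 2, -2, 0, 0
d²: 0, 4, 4, 0, 0; Σd² = 8
ρ = 1 − 6·8/(5·24) = 1 − 48/120 = 0.600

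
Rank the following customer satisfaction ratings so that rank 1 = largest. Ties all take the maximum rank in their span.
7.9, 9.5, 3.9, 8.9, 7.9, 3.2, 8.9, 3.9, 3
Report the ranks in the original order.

Sorted (descending): 9.5, 8.9, 8.9, 7.9, 7.9, 3.9, 3.9, 3.2, 3
The 2 values of 8.9 occupy positions 2–3 → each gets rank 3.
The 2 values of 7.9 occupy positions 4–5 → each gets rank 5.
The 2 values of 3.9 occupy positions 6–7 → each gets rank 7.

5, 1, 7, 3, 5, 8, 3, 7, 9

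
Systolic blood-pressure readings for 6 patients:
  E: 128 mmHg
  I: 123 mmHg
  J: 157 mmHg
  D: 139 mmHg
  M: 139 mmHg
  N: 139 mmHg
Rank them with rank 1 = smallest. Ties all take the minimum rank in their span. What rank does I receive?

Sorted (ascending): 123, 128, 139, 139, 139, 157
The 3 values of 139 occupy positions 3–5 → each gets rank 3.
I has value 123 mmHg → rank 1.

1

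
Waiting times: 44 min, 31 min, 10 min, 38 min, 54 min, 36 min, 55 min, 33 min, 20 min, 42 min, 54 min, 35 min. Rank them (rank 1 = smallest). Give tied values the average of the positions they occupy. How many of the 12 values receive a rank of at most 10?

9

Sorted (ascending): 10, 20, 31, 33, 35, 36, 38, 42, 44, 54, 54, 55
The 2 values of 54 occupy positions 10–11 → average rank (10+11)/2 = 10.5.
Ranks ≤ 10: {1, 2, 3, 4, 5, 6, 7, 8, 9} → 9 values.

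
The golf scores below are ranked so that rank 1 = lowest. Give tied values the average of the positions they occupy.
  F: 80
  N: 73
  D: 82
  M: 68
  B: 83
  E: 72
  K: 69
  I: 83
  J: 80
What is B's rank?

Sorted (ascending): 68, 69, 72, 73, 80, 80, 82, 83, 83
The 2 values of 80 occupy positions 5–6 → average rank (5+6)/2 = 5.5.
The 2 values of 83 occupy positions 8–9 → average rank (8+9)/2 = 8.5.
B has value 83 → rank 8.5.

8.5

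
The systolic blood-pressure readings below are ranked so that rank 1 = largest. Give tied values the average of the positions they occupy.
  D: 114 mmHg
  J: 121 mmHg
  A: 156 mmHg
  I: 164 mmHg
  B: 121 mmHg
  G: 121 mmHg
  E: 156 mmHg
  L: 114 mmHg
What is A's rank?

2.5

Sorted (descending): 164, 156, 156, 121, 121, 121, 114, 114
The 2 values of 156 occupy positions 2–3 → average rank (2+3)/2 = 2.5.
The 3 values of 121 occupy positions 4–6 → average rank 5.
The 2 values of 114 occupy positions 7–8 → average rank (7+8)/2 = 7.5.
A has value 156 mmHg → rank 2.5.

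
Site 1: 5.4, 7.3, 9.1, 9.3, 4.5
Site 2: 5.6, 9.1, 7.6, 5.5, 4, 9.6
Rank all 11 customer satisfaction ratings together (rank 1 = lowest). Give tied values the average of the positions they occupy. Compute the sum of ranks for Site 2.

Sorted (ascending): 4, 4.5, 5.4, 5.5, 5.6, 7.3, 7.6, 9.1, 9.1, 9.3, 9.6
The 2 values of 9.1 occupy positions 8–9 → average rank (8+9)/2 = 8.5.
Site 2 values → pooled ranks: 5.6→5, 9.1→8.5, 7.6→7, 5.5→4, 4→1, 9.6→11
Rank sum = 5 + 8.5 + 7 + 4 + 1 + 11 = 36.5

36.5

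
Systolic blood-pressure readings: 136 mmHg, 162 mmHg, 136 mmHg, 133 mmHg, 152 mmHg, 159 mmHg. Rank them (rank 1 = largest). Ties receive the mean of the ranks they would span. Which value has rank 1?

162

Sorted (descending): 162, 159, 152, 136, 136, 133
The 2 values of 136 occupy positions 4–5 → average rank (4+5)/2 = 4.5.
Rank 1 → value 162.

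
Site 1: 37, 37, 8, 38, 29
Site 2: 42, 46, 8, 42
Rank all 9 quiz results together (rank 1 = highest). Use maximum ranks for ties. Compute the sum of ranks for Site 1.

32

Sorted (descending): 46, 42, 42, 38, 37, 37, 29, 8, 8
The 2 values of 42 occupy positions 2–3 → each gets rank 3.
The 2 values of 37 occupy positions 5–6 → each gets rank 6.
The 2 values of 8 occupy positions 8–9 → each gets rank 9.
Site 1 values → pooled ranks: 37→6, 37→6, 8→9, 38→4, 29→7
Rank sum = 6 + 6 + 9 + 4 + 7 = 32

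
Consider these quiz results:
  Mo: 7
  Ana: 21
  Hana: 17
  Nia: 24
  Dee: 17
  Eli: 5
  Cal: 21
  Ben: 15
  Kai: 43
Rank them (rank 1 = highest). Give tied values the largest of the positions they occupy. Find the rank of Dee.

6

Sorted (descending): 43, 24, 21, 21, 17, 17, 15, 7, 5
The 2 values of 21 occupy positions 3–4 → each gets rank 4.
The 2 values of 17 occupy positions 5–6 → each gets rank 6.
Dee has value 17 → rank 6.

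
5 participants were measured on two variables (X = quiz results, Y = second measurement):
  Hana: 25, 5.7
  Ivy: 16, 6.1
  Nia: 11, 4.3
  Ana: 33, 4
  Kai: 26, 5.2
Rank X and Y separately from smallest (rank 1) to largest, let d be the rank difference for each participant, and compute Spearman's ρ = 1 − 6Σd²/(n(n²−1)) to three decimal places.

-0.400

Ranks of variable 1: 3, 2, 1, 5, 4
Ranks of variable 2: 4, 5, 2, 1, 3
d = r₁ − r₂: -1, -3, -1, 4, 1
d²: 1, 9, 1, 16, 1; Σd² = 28
ρ = 1 − 6·28/(5·24) = 1 − 168/120 = -0.400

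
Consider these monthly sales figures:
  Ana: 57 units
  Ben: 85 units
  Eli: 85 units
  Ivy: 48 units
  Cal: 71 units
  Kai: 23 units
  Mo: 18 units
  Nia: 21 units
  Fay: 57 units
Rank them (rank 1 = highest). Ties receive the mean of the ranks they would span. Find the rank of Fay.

4.5

Sorted (descending): 85, 85, 71, 57, 57, 48, 23, 21, 18
The 2 values of 85 occupy positions 1–2 → average rank (1+2)/2 = 1.5.
The 2 values of 57 occupy positions 4–5 → average rank (4+5)/2 = 4.5.
Fay has value 57 units → rank 4.5.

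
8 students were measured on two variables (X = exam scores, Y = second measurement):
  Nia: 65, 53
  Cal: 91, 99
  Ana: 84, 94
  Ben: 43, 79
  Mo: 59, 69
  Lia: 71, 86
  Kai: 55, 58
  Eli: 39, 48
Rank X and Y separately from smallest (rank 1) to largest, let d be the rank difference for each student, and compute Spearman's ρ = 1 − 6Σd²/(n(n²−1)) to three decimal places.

Ranks of variable 1: 5, 8, 7, 2, 4, 6, 3, 1
Ranks of variable 2: 2, 8, 7, 5, 4, 6, 3, 1
d = r₁ − r₂: 3, 0, 0, -3, 0, 0, 0, 0
d²: 9, 0, 0, 9, 0, 0, 0, 0; Σd² = 18
ρ = 1 − 6·18/(8·63) = 1 − 108/504 = 0.786

0.786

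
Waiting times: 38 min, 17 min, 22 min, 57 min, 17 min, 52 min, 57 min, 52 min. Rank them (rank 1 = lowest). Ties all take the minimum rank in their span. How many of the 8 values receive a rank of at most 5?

Sorted (ascending): 17, 17, 22, 38, 52, 52, 57, 57
The 2 values of 17 occupy positions 1–2 → each gets rank 1.
The 2 values of 52 occupy positions 5–6 → each gets rank 5.
The 2 values of 57 occupy positions 7–8 → each gets rank 7.
Ranks ≤ 5: {1, 1, 3, 4, 5, 5} → 6 values.

6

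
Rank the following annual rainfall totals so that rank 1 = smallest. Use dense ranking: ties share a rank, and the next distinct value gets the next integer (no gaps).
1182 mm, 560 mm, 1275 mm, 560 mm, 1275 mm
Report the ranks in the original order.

2, 1, 3, 1, 3

Sorted (ascending): 560, 560, 1182, 1275, 1275
The 2 values of 560 share dense rank 1.
The 2 values of 1275 share dense rank 3.
Remaining distinct values take the next consecutive integers.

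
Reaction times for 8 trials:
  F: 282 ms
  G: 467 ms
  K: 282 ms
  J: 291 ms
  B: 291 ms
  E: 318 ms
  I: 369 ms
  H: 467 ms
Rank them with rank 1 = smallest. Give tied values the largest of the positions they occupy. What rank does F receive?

2

Sorted (ascending): 282, 282, 291, 291, 318, 369, 467, 467
The 2 values of 282 occupy positions 1–2 → each gets rank 2.
The 2 values of 291 occupy positions 3–4 → each gets rank 4.
The 2 values of 467 occupy positions 7–8 → each gets rank 8.
F has value 282 ms → rank 2.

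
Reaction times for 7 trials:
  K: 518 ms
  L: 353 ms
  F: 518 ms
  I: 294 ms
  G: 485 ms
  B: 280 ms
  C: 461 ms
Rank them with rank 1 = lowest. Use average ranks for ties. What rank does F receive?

6.5

Sorted (ascending): 280, 294, 353, 461, 485, 518, 518
The 2 values of 518 occupy positions 6–7 → average rank (6+7)/2 = 6.5.
F has value 518 ms → rank 6.5.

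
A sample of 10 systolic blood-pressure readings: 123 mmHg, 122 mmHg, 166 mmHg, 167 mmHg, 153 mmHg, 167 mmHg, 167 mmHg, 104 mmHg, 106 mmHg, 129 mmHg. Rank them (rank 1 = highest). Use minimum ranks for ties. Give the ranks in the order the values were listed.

7, 8, 4, 1, 5, 1, 1, 10, 9, 6

Sorted (descending): 167, 167, 167, 166, 153, 129, 123, 122, 106, 104
The 3 values of 167 occupy positions 1–3 → each gets rank 1.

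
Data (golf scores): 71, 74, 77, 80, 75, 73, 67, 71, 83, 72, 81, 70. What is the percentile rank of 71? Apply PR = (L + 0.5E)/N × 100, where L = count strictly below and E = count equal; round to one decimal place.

25.0

N = 12.
Strictly below 71: 2. Equal to 71: 2.
PR = (2 + 0.5·2)/12 × 100 = 25.0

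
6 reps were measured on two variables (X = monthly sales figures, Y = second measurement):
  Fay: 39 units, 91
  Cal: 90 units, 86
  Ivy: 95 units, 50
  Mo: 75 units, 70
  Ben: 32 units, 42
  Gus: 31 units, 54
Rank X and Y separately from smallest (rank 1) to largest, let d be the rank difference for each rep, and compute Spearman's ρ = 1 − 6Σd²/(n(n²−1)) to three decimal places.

0.143

Ranks of variable 1: 3, 5, 6, 4, 2, 1
Ranks of variable 2: 6, 5, 2, 4, 1, 3
d = r₁ − r₂: -3, 0, 4, 0, 1, -2
d²: 9, 0, 16, 0, 1, 4; Σd² = 30
ρ = 1 − 6·30/(6·35) = 1 − 180/210 = 0.143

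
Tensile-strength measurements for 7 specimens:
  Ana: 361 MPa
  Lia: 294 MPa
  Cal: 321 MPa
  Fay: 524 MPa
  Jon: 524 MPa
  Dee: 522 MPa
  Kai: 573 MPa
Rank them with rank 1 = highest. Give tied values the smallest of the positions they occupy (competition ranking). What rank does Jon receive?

2

Sorted (descending): 573, 524, 524, 522, 361, 321, 294
The 2 values of 524 occupy positions 2–3 → each gets rank 2.
Jon has value 524 MPa → rank 2.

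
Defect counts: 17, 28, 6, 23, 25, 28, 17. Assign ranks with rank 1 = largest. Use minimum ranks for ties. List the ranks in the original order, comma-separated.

5, 1, 7, 4, 3, 1, 5

Sorted (descending): 28, 28, 25, 23, 17, 17, 6
The 2 values of 28 occupy positions 1–2 → each gets rank 1.
The 2 values of 17 occupy positions 5–6 → each gets rank 5.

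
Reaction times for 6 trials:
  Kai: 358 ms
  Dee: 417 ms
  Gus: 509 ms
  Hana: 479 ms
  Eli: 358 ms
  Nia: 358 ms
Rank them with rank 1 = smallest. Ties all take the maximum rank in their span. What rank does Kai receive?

3

Sorted (ascending): 358, 358, 358, 417, 479, 509
The 3 values of 358 occupy positions 1–3 → each gets rank 3.
Kai has value 358 ms → rank 3.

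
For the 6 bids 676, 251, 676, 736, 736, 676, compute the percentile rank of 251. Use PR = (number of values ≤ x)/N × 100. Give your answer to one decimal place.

16.7

N = 6.
Strictly below 251: 0. Equal to 251: 1.
PR = 1/6 × 100 = 16.7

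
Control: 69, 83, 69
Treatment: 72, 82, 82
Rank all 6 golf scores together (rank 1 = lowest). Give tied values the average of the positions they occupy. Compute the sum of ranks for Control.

9

Sorted (ascending): 69, 69, 72, 82, 82, 83
The 2 values of 69 occupy positions 1–2 → average rank (1+2)/2 = 1.5.
The 2 values of 82 occupy positions 4–5 → average rank (4+5)/2 = 4.5.
Control values → pooled ranks: 69→1.5, 83→6, 69→1.5
Rank sum = 1.5 + 6 + 1.5 = 9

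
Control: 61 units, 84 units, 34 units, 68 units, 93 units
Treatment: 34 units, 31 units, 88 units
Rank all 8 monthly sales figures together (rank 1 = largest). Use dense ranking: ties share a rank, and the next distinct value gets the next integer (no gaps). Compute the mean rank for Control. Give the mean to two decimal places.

3.80

Sorted (descending): 93, 88, 84, 68, 61, 34, 34, 31
The 2 values of 34 share dense rank 6.
Remaining distinct values take the next consecutive integers.
Control values → pooled ranks: 61→5, 84→3, 34→6, 68→4, 93→1
Mean rank = (5 + 3 + 6 + 4 + 1) / 5 = 3.80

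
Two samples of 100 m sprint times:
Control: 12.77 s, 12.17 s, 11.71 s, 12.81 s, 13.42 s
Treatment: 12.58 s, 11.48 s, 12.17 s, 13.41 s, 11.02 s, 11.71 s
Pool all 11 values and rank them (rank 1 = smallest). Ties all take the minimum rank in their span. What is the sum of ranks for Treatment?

28

Sorted (ascending): 11.02, 11.48, 11.71, 11.71, 12.17, 12.17, 12.58, 12.77, 12.81, 13.41, 13.42
The 2 values of 11.71 occupy positions 3–4 → each gets rank 3.
The 2 values of 12.17 occupy positions 5–6 → each gets rank 5.
Treatment values → pooled ranks: 12.58→7, 11.48→2, 12.17→5, 13.41→10, 11.02→1, 11.71→3
Rank sum = 7 + 2 + 5 + 10 + 1 + 3 = 28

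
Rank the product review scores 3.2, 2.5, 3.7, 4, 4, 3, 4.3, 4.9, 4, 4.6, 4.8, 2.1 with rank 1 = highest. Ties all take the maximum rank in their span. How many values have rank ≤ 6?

4

Sorted (descending): 4.9, 4.8, 4.6, 4.3, 4, 4, 4, 3.7, 3.2, 3, 2.5, 2.1
The 3 values of 4 occupy positions 5–7 → each gets rank 7.
Ranks ≤ 6: {1, 2, 3, 4} → 4 values.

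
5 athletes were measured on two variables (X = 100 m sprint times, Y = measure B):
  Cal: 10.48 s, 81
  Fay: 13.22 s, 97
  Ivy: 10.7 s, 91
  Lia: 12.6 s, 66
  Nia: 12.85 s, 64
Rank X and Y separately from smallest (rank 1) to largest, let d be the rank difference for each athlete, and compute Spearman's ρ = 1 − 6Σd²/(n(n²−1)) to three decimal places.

Ranks of variable 1: 1, 5, 2, 3, 4
Ranks of variable 2: 3, 5, 4, 2, 1
d = r₁ − r₂: -2, 0, -2, 1, 3
d²: 4, 0, 4, 1, 9; Σd² = 18
ρ = 1 − 6·18/(5·24) = 1 − 108/120 = 0.100

0.100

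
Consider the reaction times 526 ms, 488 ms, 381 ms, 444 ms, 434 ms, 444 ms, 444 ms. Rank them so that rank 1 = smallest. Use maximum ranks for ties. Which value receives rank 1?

381

Sorted (ascending): 381, 434, 444, 444, 444, 488, 526
The 3 values of 444 occupy positions 3–5 → each gets rank 5.
Rank 1 → value 381.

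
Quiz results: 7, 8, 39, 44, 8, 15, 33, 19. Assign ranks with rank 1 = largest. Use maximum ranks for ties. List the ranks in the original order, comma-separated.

8, 7, 2, 1, 7, 5, 3, 4

Sorted (descending): 44, 39, 33, 19, 15, 8, 8, 7
The 2 values of 8 occupy positions 6–7 → each gets rank 7.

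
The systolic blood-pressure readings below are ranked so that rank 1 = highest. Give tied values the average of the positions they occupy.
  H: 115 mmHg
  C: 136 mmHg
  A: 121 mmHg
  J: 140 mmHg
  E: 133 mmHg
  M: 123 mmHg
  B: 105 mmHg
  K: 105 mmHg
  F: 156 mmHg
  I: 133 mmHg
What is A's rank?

7

Sorted (descending): 156, 140, 136, 133, 133, 123, 121, 115, 105, 105
The 2 values of 133 occupy positions 4–5 → average rank (4+5)/2 = 4.5.
The 2 values of 105 occupy positions 9–10 → average rank (9+10)/2 = 9.5.
A has value 121 mmHg → rank 7.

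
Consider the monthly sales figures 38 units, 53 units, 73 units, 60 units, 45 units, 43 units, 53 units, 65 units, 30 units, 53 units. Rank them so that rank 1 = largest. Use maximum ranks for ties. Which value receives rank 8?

43

Sorted (descending): 73, 65, 60, 53, 53, 53, 45, 43, 38, 30
The 3 values of 53 occupy positions 4–6 → each gets rank 6.
Rank 8 → value 43.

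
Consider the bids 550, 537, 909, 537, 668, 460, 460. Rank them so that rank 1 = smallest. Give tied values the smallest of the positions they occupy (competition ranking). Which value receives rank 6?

Sorted (ascending): 460, 460, 537, 537, 550, 668, 909
The 2 values of 460 occupy positions 1–2 → each gets rank 1.
The 2 values of 537 occupy positions 3–4 → each gets rank 3.
Rank 6 → value 668.

668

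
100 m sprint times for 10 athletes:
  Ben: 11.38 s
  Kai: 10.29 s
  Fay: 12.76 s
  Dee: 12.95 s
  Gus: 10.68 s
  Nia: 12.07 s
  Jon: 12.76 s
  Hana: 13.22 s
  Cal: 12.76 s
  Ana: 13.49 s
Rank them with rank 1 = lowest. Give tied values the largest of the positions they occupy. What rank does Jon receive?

Sorted (ascending): 10.29, 10.68, 11.38, 12.07, 12.76, 12.76, 12.76, 12.95, 13.22, 13.49
The 3 values of 12.76 occupy positions 5–7 → each gets rank 7.
Jon has value 12.76 s → rank 7.

7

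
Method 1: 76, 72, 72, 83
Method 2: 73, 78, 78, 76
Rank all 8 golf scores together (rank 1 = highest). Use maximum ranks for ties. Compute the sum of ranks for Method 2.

Sorted (descending): 83, 78, 78, 76, 76, 73, 72, 72
The 2 values of 78 occupy positions 2–3 → each gets rank 3.
The 2 values of 76 occupy positions 4–5 → each gets rank 5.
The 2 values of 72 occupy positions 7–8 → each gets rank 8.
Method 2 values → pooled ranks: 73→6, 78→3, 78→3, 76→5
Rank sum = 6 + 3 + 3 + 5 = 17

17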